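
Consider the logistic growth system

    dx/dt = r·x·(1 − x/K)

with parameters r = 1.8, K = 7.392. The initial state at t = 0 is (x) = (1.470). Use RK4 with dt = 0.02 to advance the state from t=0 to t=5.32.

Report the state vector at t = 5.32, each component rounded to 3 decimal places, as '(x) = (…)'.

(x) = (7.390)

t=0.000: state=(1.470)
step 1 (dt=0.02): k1=(2.120), k2=(2.143), k3=(2.143), k4=(2.166); state += dt/6·(k1+2k2+2k3+k4)
t=0.020: state=(1.513)
t=0.040: state=(1.557)
t=0.060: state=(1.601)
continuing one RK4 step at a time; state shown every 10 steps (Δt=0.2):
t=0.200: state=(1.940)
t=0.400: state=(2.497)
t=0.600: state=(3.122)
t=0.800: state=(3.782)
t=1.000: state=(4.437)
t=1.200: state=(5.047)
t=1.400: state=(5.583)
t=1.600: state=(6.029)
t=1.800: state=(6.385)
t=2.000: state=(6.659)
t=2.200: state=(6.865)
t=2.400: state=(7.016)
t=2.600: state=(7.126)
t=2.800: state=(7.204)
t=3.000: state=(7.260)
t=3.200: state=(7.299)
t=3.400: state=(7.327)
t=3.600: state=(7.347)
t=3.800: state=(7.360)
t=4.000: state=(7.370)
t=4.200: state=(7.377)
t=4.400: state=(7.381)
t=4.600: state=(7.384)
t=4.800: state=(7.387)
t=5.000: state=(7.388)
t=5.200: state=(7.389)
t=5.320: state=(7.390)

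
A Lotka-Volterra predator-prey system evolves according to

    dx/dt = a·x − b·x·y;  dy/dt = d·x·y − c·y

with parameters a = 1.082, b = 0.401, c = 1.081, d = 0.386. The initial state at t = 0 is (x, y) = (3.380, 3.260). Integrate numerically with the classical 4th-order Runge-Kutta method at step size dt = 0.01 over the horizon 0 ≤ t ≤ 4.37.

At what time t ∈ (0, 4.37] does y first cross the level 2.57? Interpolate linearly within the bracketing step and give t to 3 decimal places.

t = 2.283

t=0.000: state=(3.380, 3.260)
step 1 (dt=0.01): k1=(-0.761, 0.729), k2=(-0.765, 0.725), k3=(-0.765, 0.725), k4=(-0.769, 0.721); state += dt/6·(k1+2k2+2k3+k4)
t=0.010: state=(3.372, 3.267)
t=0.020: state=(3.365, 3.274)
t=0.030: state=(3.357, 3.282)
continuing one RK4 step at a time; state shown every 20 steps (Δt=0.2):
t=0.200: state=(3.214, 3.388)
t=0.400: state=(3.030, 3.473)
t=0.600: state=(2.842, 3.510)
t=0.800: state=(2.663, 3.496)
t=1.000: state=(2.503, 3.438)
t=1.200: state=(2.368, 3.342)
t=1.400: state=(2.260, 3.218)
t=1.600: state=(2.180, 3.076)
t=1.800: state=(2.127, 2.926)
t=2.000: state=(2.102, 2.774)
t=2.200: state=(2.101, 2.628)
t=2.280: state=(2.108, 2.572)
next step: t=2.290: state=(2.109, 2.565) — y has crossed 2.57
linear interpolation between t=2.280 (2.57224) and t=2.290 (2.56537) → t≈2.283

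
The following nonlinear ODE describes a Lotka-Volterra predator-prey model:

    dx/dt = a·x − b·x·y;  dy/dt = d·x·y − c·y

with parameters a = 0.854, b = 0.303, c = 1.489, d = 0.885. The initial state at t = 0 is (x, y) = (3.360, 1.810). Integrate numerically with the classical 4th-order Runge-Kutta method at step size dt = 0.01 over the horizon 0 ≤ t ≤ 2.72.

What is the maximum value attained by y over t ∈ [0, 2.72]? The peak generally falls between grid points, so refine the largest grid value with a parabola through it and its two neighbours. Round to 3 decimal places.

t=0.000: state=(3.360, 1.810)
step 1 (dt=0.01): k1=(1.027, 2.687), k2=(1.015, 2.715), k3=(1.014, 2.715), k4=(1.002, 2.744); state += dt/6·(k1+2k2+2k3+k4)
t=0.010: state=(3.370, 1.837)
t=0.020: state=(3.380, 1.865)
t=0.030: state=(3.390, 1.893)
continuing one RK4 step at a time; state shown every 10 steps (Δt=0.1):
t=0.100: state=(3.449, 2.108)
t=0.200: state=(3.505, 2.472)
t=0.300: state=(3.520, 2.908)
t=0.400: state=(3.484, 3.417)
t=0.500: state=(3.392, 3.993)
t=0.600: state=(3.243, 4.617)
t=0.700: state=(3.041, 5.255)
t=0.800: state=(2.799, 5.865)
t=0.900: state=(2.531, 6.398)
t=1.000: state=(2.256, 6.813)
t=1.100: state=(1.989, 7.083)
t=1.200: state=(1.745, 7.198)
t=1.300: state=(1.528, 7.167)
t=1.400: state=(1.342, 7.011)
t=1.500: state=(1.186, 6.754)
t=1.600: state=(1.058, 6.426)
t=1.700: state=(0.954, 6.052)
t=1.800: state=(0.870, 5.652)
t=1.900: state=(0.803, 5.244)
t=2.000: state=(0.751, 4.840)
t=2.100: state=(0.711, 4.448)
t=2.200: state=(0.680, 4.076)
t=2.300: state=(0.658, 3.726)
t=2.400: state=(0.644, 3.401)
t=2.500: state=(0.635, 3.101)
t=2.600: state=(0.633, 2.826)
t=2.700: state=(0.635, 2.576)
t=2.720: state=(0.636, 2.528)
largest grid value and its neighbours: y(1.220)=7.20341, y(1.230)=7.20374, y(1.240)=7.20265
parabola through these three points peaks at t≈1.227 with y≈7.20379

max y = 7.204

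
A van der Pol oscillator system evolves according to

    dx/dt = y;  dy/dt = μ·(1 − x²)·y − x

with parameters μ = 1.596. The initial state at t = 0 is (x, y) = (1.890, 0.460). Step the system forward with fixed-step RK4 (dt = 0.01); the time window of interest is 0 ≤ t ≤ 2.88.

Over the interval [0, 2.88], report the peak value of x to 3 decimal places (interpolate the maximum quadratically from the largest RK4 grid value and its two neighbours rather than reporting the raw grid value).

t=0.000: state=(1.890, 0.460)
step 1 (dt=0.01): k1=(0.460, -3.778), k2=(0.441, -3.709), k3=(0.441, -3.710), k4=(0.423, -3.642); state += dt/6·(k1+2k2+2k3+k4)
t=0.010: state=(1.894, 0.423)
t=0.020: state=(1.898, 0.387)
t=0.030: state=(1.902, 0.353)
continuing one RK4 step at a time; state shown every 10 steps (Δt=0.1):
t=0.100: state=(1.919, 0.146)
t=0.200: state=(1.923, -0.061)
t=0.300: state=(1.909, -0.196)
t=0.400: state=(1.885, -0.285)
t=0.500: state=(1.853, -0.346)
t=0.600: state=(1.817, -0.390)
t=0.700: state=(1.776, -0.425)
t=0.800: state=(1.732, -0.454)
t=0.900: state=(1.685, -0.482)
t=1.000: state=(1.636, -0.509)
t=1.100: state=(1.583, -0.537)
t=1.200: state=(1.528, -0.568)
t=1.300: state=(1.470, -0.601)
t=1.400: state=(1.408, -0.639)
t=1.500: state=(1.342, -0.683)
t=1.600: state=(1.271, -0.734)
t=1.700: state=(1.194, -0.794)
t=1.800: state=(1.112, -0.866)
t=1.900: state=(1.021, -0.952)
t=2.000: state=(0.920, -1.059)
t=2.100: state=(0.808, -1.190)
t=2.200: state=(0.681, -1.355)
t=2.300: state=(0.536, -1.562)
t=2.400: state=(0.367, -1.821)
t=2.500: state=(0.170, -2.139)
t=2.600: state=(-0.062, -2.513)
t=2.700: state=(-0.333, -2.906)
t=2.800: state=(-0.641, -3.229)
t=2.880: state=(-0.905, -3.334)
largest grid value and its neighbours: x(0.160)=1.92386, x(0.170)=1.92388, x(0.180)=1.92370
parabola through these three points peaks at t≈0.166 with x≈1.92389

max x = 1.924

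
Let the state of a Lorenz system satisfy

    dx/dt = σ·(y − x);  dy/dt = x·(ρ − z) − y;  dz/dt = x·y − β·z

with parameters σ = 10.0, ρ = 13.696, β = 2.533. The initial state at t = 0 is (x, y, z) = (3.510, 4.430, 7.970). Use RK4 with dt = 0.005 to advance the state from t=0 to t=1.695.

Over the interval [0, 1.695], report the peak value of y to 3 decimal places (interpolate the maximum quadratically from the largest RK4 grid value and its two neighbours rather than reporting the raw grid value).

t=0.000: state=(3.510, 4.430, 7.970)
step 1 (dt=0.005): k1=(9.200, 15.668, -4.639), k2=(9.362, 15.802, -4.369), k3=(9.361, 15.801, -4.368), k4=(9.522, 15.935, -4.095); state += dt/6·(k1+2k2+2k3+k4)
t=0.005: state=(3.557, 4.509, 7.948)
t=0.010: state=(3.605, 4.589, 7.929)
t=0.015: state=(3.655, 4.671, 7.913)
continuing one RK4 step at a time; state shown every 20 steps (Δt=0.1):
t=0.100: state=(4.735, 6.243, 8.136)
t=0.200: state=(6.418, 8.169, 9.935)
t=0.300: state=(7.879, 8.820, 13.283)
t=0.400: state=(7.939, 7.075, 16.069)
t=0.500: state=(6.439, 4.572, 16.161)
t=0.600: state=(4.699, 3.249, 14.390)
t=0.700: state=(3.674, 3.074, 12.287)
t=0.800: state=(3.446, 3.556, 10.551)
t=0.900: state=(3.843, 4.509, 9.472)
t=1.000: state=(4.746, 5.863, 9.321)
t=1.100: state=(5.995, 7.304, 10.402)
t=1.200: state=(7.143, 7.990, 12.632)
t=1.300: state=(7.443, 7.134, 14.817)
t=1.400: state=(6.610, 5.388, 15.414)
t=1.500: state=(5.326, 4.125, 14.419)
t=1.600: state=(4.389, 3.754, 12.831)
t=1.695: state=(4.068, 4.015, 11.444)
largest grid value and its neighbours: y(0.275)=8.87450, y(0.280)=8.87690, y(0.285)=8.87272
parabola through these three points peaks at t≈0.279 with y≈8.87696

max y = 8.877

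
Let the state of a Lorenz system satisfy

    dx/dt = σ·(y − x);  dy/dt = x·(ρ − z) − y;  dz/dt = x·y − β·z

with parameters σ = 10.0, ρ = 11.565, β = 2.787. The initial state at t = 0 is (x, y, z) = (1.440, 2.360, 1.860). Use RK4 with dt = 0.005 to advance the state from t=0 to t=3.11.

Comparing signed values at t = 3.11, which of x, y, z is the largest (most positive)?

largest component: z

t=0.000: state=(1.440, 2.360, 1.860)
step 1 (dt=0.005): k1=(9.200, 11.615, -1.785), k2=(9.260, 11.816, -1.676), k3=(9.264, 11.816, -1.676), k4=(9.328, 12.018, -1.565); state += dt/6·(k1+2k2+2k3+k4)
t=0.005: state=(1.486, 2.419, 1.852)
t=0.010: state=(1.533, 2.480, 1.844)
t=0.015: state=(1.581, 2.543, 1.838)
continuing one RK4 step at a time; state shown every 40 steps (Δt=0.2):
t=0.200: state=(4.336, 6.524, 3.076)
t=0.400: state=(9.094, 10.365, 12.202)
t=0.600: state=(5.909, 2.894, 15.231)
t=0.800: state=(2.227, 1.576, 9.710)
t=1.000: state=(2.227, 2.721, 6.220)
t=1.200: state=(4.120, 5.549, 5.581)
t=1.400: state=(7.371, 8.656, 10.153)
t=1.600: state=(6.813, 5.139, 14.213)
t=1.800: state=(3.812, 2.954, 10.952)
t=2.000: state=(3.456, 3.840, 7.992)
t=2.200: state=(5.021, 6.112, 7.843)
t=2.400: state=(6.901, 7.312, 11.203)
t=2.600: state=(5.995, 4.957, 12.713)
t=2.800: state=(4.330, 3.912, 10.482)
t=3.000: state=(4.397, 4.819, 8.791)
t=3.110: state=(5.020, 5.697, 8.823)
compare at T: x=5.020, y=5.697, z=8.823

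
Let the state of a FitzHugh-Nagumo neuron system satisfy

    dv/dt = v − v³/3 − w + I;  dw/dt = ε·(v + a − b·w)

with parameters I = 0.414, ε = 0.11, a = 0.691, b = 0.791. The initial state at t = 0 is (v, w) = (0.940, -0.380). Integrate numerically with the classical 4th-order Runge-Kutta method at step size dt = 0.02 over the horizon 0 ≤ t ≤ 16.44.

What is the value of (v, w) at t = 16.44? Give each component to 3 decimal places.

t=0.000: state=(0.940, -0.380)
step 1 (dt=0.02): k1=(1.457, 0.212), k2=(1.457, 0.214), k3=(1.456, 0.214), k4=(1.455, 0.215); state += dt/6·(k1+2k2+2k3+k4)
t=0.020: state=(0.969, -0.376)
t=0.040: state=(0.998, -0.371)
t=0.060: state=(1.027, -0.367)
continuing one RK4 step at a time; state shown every 50 steps (Δt=1):
t=1.000: state=(1.857, -0.115)
t=2.000: state=(1.877, 0.166)
t=3.000: state=(1.780, 0.418)
t=4.000: state=(1.672, 0.638)
t=5.000: state=(1.559, 0.828)
t=6.000: state=(1.437, 0.989)
t=7.000: state=(1.302, 1.124)
t=8.000: state=(1.145, 1.232)
t=9.000: state=(0.945, 1.313)
t=10.000: state=(0.645, 1.361)
t=11.000: state=(0.052, 1.361)
t=12.000: state=(-1.264, 1.261)
t=13.000: state=(-1.951, 1.047)
t=14.000: state=(-1.934, 0.826)
t=15.000: state=(-1.862, 0.630)
t=16.000: state=(-1.788, 0.458)
t=16.440: state=(-1.756, 0.390)

(v, w) = (-1.756, 0.390)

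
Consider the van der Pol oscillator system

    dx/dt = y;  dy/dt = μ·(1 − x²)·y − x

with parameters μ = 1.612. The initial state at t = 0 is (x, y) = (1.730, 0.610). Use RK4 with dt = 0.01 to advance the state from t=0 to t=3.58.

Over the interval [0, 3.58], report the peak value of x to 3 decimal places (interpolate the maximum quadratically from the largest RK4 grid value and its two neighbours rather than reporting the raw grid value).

max x = 1.791

t=0.000: state=(1.730, 0.610)
step 1 (dt=0.01): k1=(0.610, -3.690), k2=(0.592, -3.644), k3=(0.592, -3.644), k4=(0.574, -3.597); state += dt/6·(k1+2k2+2k3+k4)
t=0.010: state=(1.736, 0.574)
t=0.020: state=(1.741, 0.538)
t=0.030: state=(1.747, 0.503)
continuing one RK4 step at a time; state shown every 20 steps (Δt=0.2):
t=0.200: state=(1.790, 0.052)
t=0.400: state=(1.769, -0.231)
t=0.600: state=(1.707, -0.376)
t=0.800: state=(1.622, -0.467)
t=1.000: state=(1.521, -0.542)
t=1.200: state=(1.405, -0.621)
t=1.400: state=(1.271, -0.719)
t=1.600: state=(1.115, -0.851)
t=1.800: state=(0.927, -1.042)
t=2.000: state=(0.692, -1.334)
t=2.200: state=(0.383, -1.793)
t=2.400: state=(-0.041, -2.483)
t=2.600: state=(-0.616, -3.220)
t=2.800: state=(-1.273, -3.108)
t=3.000: state=(-1.768, -1.735)
t=3.200: state=(-1.980, -0.499)
t=3.400: state=(-2.014, 0.068)
t=3.580: state=(-1.981, 0.269)
largest grid value and its neighbours: x(0.220)=1.79104, x(0.230)=1.79109, x(0.240)=1.79096
parabola through these three points peaks at t≈0.228 with x≈1.79110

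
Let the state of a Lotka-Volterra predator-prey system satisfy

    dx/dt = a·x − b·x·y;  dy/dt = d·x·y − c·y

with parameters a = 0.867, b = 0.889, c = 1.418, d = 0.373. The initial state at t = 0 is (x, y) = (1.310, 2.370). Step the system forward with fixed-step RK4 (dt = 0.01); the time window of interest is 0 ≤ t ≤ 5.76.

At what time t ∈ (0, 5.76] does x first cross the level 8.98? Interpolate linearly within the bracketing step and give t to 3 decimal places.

t = 4.736

t=0.000: state=(1.310, 2.370)
step 1 (dt=0.01): k1=(-1.624, -2.203), k2=(-1.601, -2.200), k3=(-1.602, -2.199), k4=(-1.579, -2.196); state += dt/6·(k1+2k2+2k3+k4)
t=0.010: state=(1.294, 2.348)
t=0.020: state=(1.278, 2.326)
t=0.030: state=(1.263, 2.304)
continuing one RK4 step at a time; state shown every 20 steps (Δt=0.2):
t=0.200: state=(1.062, 1.948)
t=0.400: state=(0.924, 1.579)
t=0.600: state=(0.854, 1.270)
t=0.800: state=(0.829, 1.018)
t=1.000: state=(0.838, 0.816)
t=1.200: state=(0.875, 0.655)
t=1.400: state=(0.938, 0.528)
t=1.600: state=(1.025, 0.427)
t=1.800: state=(1.138, 0.349)
t=2.000: state=(1.279, 0.287)
t=2.200: state=(1.452, 0.240)
t=2.400: state=(1.660, 0.203)
t=2.600: state=(1.910, 0.174)
t=2.800: state=(2.207, 0.153)
t=3.000: state=(2.558, 0.138)
t=3.200: state=(2.972, 0.127)
t=3.400: state=(3.457, 0.122)
t=3.600: state=(4.024, 0.121)
t=3.800: state=(4.682, 0.126)
t=4.000: state=(5.440, 0.138)
t=4.200: state=(6.301, 0.161)
t=4.400: state=(7.258, 0.202)
t=4.600: state=(8.282, 0.271)
t=4.730: state=(8.950, 0.342)
next step: t=4.740: state=(9.000, 0.349) — x has crossed 8.98
linear interpolation between t=4.730 (8.95013) and t=4.740 (9.00038) → t≈4.736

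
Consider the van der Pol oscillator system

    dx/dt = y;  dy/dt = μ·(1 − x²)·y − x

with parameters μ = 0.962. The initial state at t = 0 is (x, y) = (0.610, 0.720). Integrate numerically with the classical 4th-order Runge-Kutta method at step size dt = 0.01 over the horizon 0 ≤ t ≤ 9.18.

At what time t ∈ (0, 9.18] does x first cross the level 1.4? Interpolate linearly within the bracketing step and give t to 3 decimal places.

t = 6.149

t=0.000: state=(0.610, 0.720)
step 1 (dt=0.01): k1=(0.720, -0.175), k2=(0.719, -0.182), k3=(0.719, -0.182), k4=(0.718, -0.189); state += dt/6·(k1+2k2+2k3+k4)
t=0.010: state=(0.617, 0.718)
t=0.020: state=(0.624, 0.716)
t=0.030: state=(0.632, 0.714)
continuing one RK4 step at a time; state shown every 50 steps (Δt=0.5):
t=0.500: state=(0.918, 0.453)
t=1.000: state=(1.025, -0.037)
t=1.500: state=(0.881, -0.536)
t=2.000: state=(0.481, -1.090)
t=2.500: state=(-0.243, -1.820)
t=3.000: state=(-1.228, -1.812)
t=3.500: state=(-1.775, -0.356)
t=4.000: state=(-1.723, 0.430)
t=4.500: state=(-1.414, 0.786)
t=5.000: state=(-0.927, 1.197)
t=5.500: state=(-0.155, 1.972)
t=6.000: state=(1.042, 2.552)
t=6.140: state=(1.380, 2.227)
next step: t=6.150: state=(1.402, 2.194) — x has crossed 1.4
linear interpolation between t=6.140 (1.37953) and t=6.150 (1.40163) → t≈6.149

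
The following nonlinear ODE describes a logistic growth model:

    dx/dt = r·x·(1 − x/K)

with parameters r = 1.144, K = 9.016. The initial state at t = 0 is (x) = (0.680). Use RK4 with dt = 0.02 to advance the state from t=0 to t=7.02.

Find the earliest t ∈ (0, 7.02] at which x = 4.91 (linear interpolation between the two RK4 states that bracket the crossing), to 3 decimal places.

t = 2.347

t=0.000: state=(0.680)
step 1 (dt=0.02): k1=(0.719), k2=(0.726), k3=(0.726), k4=(0.733); state += dt/6·(k1+2k2+2k3+k4)
t=0.020: state=(0.695)
t=0.040: state=(0.709)
t=0.060: state=(0.724)
continuing one RK4 step at a time; state shown every 25 steps (Δt=0.5):
t=0.500: state=(1.139)
t=1.000: state=(1.838)
t=1.500: state=(2.814)
t=2.000: state=(4.018)
t=2.340: state=(4.892)
next step: t=2.360: state=(4.943) — x has crossed 4.91
linear interpolation between t=2.340 (4.89186) and t=2.360 (4.94300) → t≈2.347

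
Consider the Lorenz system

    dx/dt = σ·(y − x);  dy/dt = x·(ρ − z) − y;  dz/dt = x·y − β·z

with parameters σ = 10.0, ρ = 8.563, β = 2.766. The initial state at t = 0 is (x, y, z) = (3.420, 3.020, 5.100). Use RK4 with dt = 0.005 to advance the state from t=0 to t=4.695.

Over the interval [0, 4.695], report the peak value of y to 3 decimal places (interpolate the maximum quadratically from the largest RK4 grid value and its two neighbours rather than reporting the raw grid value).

max y = 6.083

t=0.000: state=(3.420, 3.020, 5.100)
step 1 (dt=0.005): k1=(-4.000, 8.823, -3.778), k2=(-3.679, 8.799, -3.707), k3=(-3.688, 8.801, -3.705), k4=(-3.376, 8.779, -3.633); state += dt/6·(k1+2k2+2k3+k4)
t=0.005: state=(3.402, 3.064, 5.081)
t=0.010: state=(3.386, 3.108, 5.064)
t=0.015: state=(3.374, 3.151, 5.047)
continuing one RK4 step at a time; state shown every 40 steps (Δt=0.2):
t=0.200: state=(4.077, 4.802, 5.156)
t=0.400: state=(5.536, 6.071, 7.229)
t=0.600: state=(5.585, 5.105, 9.197)
t=0.800: state=(4.322, 3.747, 8.532)
t=1.000: state=(3.687, 3.634, 7.054)
t=1.200: state=(3.999, 4.322, 6.373)
t=1.400: state=(4.760, 5.126, 6.916)
t=1.600: state=(5.164, 5.154, 8.029)
t=1.800: state=(4.782, 4.481, 8.310)
t=2.000: state=(4.266, 4.102, 7.686)
t=2.200: state=(4.197, 4.282, 7.098)
t=2.400: state=(4.509, 4.702, 7.098)
t=2.600: state=(4.816, 4.897, 7.576)
t=2.800: state=(4.785, 4.685, 7.923)
t=3.000: state=(4.529, 4.406, 7.784)
t=3.200: state=(4.386, 4.375, 7.449)
t=3.400: state=(4.470, 4.551, 7.311)
t=3.600: state=(4.640, 4.710, 7.465)
t=3.800: state=(4.699, 4.685, 7.686)
t=4.000: state=(4.609, 4.546, 7.719)
t=4.200: state=(4.504, 4.472, 7.578)
t=4.400: state=(4.498, 4.522, 7.456)
t=4.600: state=(4.572, 4.613, 7.475)
t=4.695: state=(4.607, 4.638, 7.523)
largest grid value and its neighbours: y(0.415)=6.08266, y(0.420)=6.08305, y(0.425)=6.08166
parabola through these three points peaks at t≈0.419 with y≈6.08312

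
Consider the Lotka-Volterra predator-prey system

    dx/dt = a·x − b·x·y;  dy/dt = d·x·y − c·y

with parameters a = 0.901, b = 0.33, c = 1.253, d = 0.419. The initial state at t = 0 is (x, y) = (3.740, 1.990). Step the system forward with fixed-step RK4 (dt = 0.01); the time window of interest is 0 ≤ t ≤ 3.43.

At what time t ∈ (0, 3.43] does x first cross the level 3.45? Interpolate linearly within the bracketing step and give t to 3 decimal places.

t = 1.659

t=0.000: state=(3.740, 1.990)
step 1 (dt=0.01): k1=(0.914, 0.625), k2=(0.911, 0.630), k3=(0.911, 0.630), k4=(0.908, 0.635); state += dt/6·(k1+2k2+2k3+k4)
t=0.010: state=(3.749, 1.996)
t=0.020: state=(3.758, 2.003)
t=0.030: state=(3.767, 2.009)
continuing one RK4 step at a time; state shown every 20 steps (Δt=0.2):
t=0.200: state=(3.909, 2.135)
t=0.400: state=(4.042, 2.319)
t=0.600: state=(4.124, 2.542)
t=0.800: state=(4.141, 2.799)
t=1.000: state=(4.085, 3.077)
t=1.200: state=(3.956, 3.356)
t=1.400: state=(3.763, 3.611)
t=1.600: state=(3.526, 3.815)
t=1.650: state=(3.462, 3.855)
next step: t=1.660: state=(3.449, 3.863) — x has crossed 3.45
linear interpolation between t=1.650 (3.46192) and t=1.660 (3.44904) → t≈1.659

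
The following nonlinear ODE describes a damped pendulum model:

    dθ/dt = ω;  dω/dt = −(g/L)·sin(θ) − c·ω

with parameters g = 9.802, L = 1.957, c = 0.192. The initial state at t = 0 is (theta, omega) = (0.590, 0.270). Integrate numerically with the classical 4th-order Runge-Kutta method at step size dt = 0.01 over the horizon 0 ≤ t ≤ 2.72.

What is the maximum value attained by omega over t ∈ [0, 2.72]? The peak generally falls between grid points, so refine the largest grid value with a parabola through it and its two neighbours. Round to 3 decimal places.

max omega = 1.085

t=0.000: state=(0.590, 0.270)
step 1 (dt=0.01): k1=(0.270, -2.838), k2=(0.256, -2.841), k3=(0.256, -2.841), k4=(0.242, -2.844); state += dt/6·(k1+2k2+2k3+k4)
t=0.010: state=(0.593, 0.242)
t=0.020: state=(0.595, 0.213)
t=0.030: state=(0.597, 0.185)
continuing one RK4 step at a time; state shown every 10 steps (Δt=0.1):
t=0.100: state=(0.603, -0.015)
t=0.200: state=(0.587, -0.293)
t=0.300: state=(0.545, -0.555)
t=0.400: state=(0.477, -0.788)
t=0.500: state=(0.388, -0.981)
t=0.600: state=(0.283, -1.126)
t=0.700: state=(0.165, -1.215)
t=0.800: state=(0.042, -1.243)
t=0.900: state=(-0.082, -1.210)
t=1.000: state=(-0.198, -1.117)
t=1.100: state=(-0.303, -0.972)
t=1.200: state=(-0.391, -0.784)
t=1.300: state=(-0.459, -0.564)
t=1.400: state=(-0.503, -0.322)
t=1.500: state=(-0.523, -0.072)
t=1.600: state=(-0.518, 0.177)
t=1.700: state=(-0.488, 0.414)
t=1.800: state=(-0.436, 0.628)
t=1.900: state=(-0.364, 0.809)
t=2.000: state=(-0.275, 0.950)
t=2.100: state=(-0.175, 1.043)
t=2.200: state=(-0.068, 1.084)
t=2.300: state=(0.040, 1.070)
t=2.400: state=(0.144, 1.004)
t=2.500: state=(0.239, 0.890)
t=2.600: state=(0.320, 0.735)
t=2.700: state=(0.385, 0.549)
t=2.720: state=(0.395, 0.509)
largest grid value and its neighbours: omega(2.210)=1.08464, omega(2.220)=1.08516, omega(2.230)=1.08514
parabola through these three points peaks at t≈2.225 with omega≈1.08522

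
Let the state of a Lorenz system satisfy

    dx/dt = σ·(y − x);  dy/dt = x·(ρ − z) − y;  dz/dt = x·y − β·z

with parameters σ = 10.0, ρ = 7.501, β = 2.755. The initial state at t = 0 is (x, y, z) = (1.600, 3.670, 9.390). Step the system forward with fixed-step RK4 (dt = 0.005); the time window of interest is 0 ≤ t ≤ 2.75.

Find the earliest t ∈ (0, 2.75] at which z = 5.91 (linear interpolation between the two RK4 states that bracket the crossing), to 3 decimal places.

t = 0.283

t=0.000: state=(1.600, 3.670, 9.390)
step 1 (dt=0.005): k1=(20.700, -6.692, -19.997), k2=(20.015, -6.691, -19.697), k3=(20.032, -6.689, -19.706), k4=(19.364, -6.681, -19.415); state += dt/6·(k1+2k2+2k3+k4)
t=0.005: state=(1.700, 3.637, 9.291)
t=0.010: state=(1.794, 3.603, 9.196)
t=0.015: state=(1.881, 3.570, 9.103)
continuing one RK4 step at a time; state shown every 20 steps (Δt=0.1):
t=0.100: state=(2.687, 3.111, 7.799)
t=0.200: state=(2.859, 2.899, 6.650)
t=0.280: state=(2.889, 2.948, 5.935)
next step: t=0.285: state=(2.892, 2.956, 5.896) — z has crossed 5.91
linear interpolation between t=0.280 (5.93531) and t=0.285 (5.89648) → t≈0.283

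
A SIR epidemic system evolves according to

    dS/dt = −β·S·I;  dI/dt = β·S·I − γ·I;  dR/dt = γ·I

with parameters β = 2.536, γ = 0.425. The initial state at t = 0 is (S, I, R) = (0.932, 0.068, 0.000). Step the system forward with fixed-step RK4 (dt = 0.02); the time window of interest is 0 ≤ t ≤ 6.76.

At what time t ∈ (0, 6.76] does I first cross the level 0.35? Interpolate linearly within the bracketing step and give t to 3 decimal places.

t=0.000: state=(0.932, 0.068, 0.000)
step 1 (dt=0.02): k1=(-0.161, 0.132, 0.029), k2=(-0.164, 0.134, 0.029), k3=(-0.164, 0.134, 0.029), k4=(-0.166, 0.136, 0.030); state += dt/6·(k1+2k2+2k3+k4)
t=0.020: state=(0.929, 0.071, 0.001)
t=0.040: state=(0.925, 0.073, 0.001)
t=0.060: state=(0.922, 0.076, 0.002)
continuing one RK4 step at a time; state shown every 25 steps (Δt=0.5):
t=0.500: state=(0.809, 0.167, 0.024)
t=1.000: state=(0.592, 0.332, 0.076)
t=1.040: state=(0.572, 0.346, 0.082)
next step: t=1.060: state=(0.562, 0.353, 0.085) — I has crossed 0.35
linear interpolation between t=1.040 (0.34608) and t=1.060 (0.35316) → t≈1.051

t = 1.051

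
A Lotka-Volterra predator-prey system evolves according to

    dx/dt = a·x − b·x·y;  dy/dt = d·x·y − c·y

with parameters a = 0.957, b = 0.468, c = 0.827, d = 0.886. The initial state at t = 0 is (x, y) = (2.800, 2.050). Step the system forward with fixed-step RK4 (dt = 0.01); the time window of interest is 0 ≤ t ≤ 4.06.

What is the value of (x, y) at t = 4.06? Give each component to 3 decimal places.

t=0.000: state=(2.800, 2.050)
step 1 (dt=0.01): k1=(-0.007, 3.390), k2=(-0.029, 3.418), k3=(-0.029, 3.418), k4=(-0.052, 3.446); state += dt/6·(k1+2k2+2k3+k4)
t=0.010: state=(2.800, 2.084)
t=0.020: state=(2.799, 2.119)
t=0.030: state=(2.798, 2.154)
continuing one RK4 step at a time; state shown every 20 steps (Δt=0.2):
t=0.200: state=(2.702, 2.837)
t=0.400: state=(2.401, 3.790)
t=0.600: state=(1.949, 4.730)
t=0.800: state=(1.464, 5.423)
t=1.000: state=(1.048, 5.733)
t=1.200: state=(0.742, 5.685)
t=1.400: state=(0.535, 5.389)
t=1.600: state=(0.399, 4.957)
t=1.800: state=(0.310, 4.471)
t=2.000: state=(0.253, 3.982)
t=2.200: state=(0.216, 3.517)
t=2.400: state=(0.192, 3.090)
t=2.600: state=(0.177, 2.706)
t=2.800: state=(0.169, 2.365)
t=3.000: state=(0.167, 2.065)
t=3.200: state=(0.169, 1.803)
t=3.400: state=(0.174, 1.575)
t=3.600: state=(0.184, 1.378)
t=3.800: state=(0.197, 1.208)
t=4.000: state=(0.215, 1.062)
t=4.060: state=(0.221, 1.022)

(x, y) = (0.221, 1.022)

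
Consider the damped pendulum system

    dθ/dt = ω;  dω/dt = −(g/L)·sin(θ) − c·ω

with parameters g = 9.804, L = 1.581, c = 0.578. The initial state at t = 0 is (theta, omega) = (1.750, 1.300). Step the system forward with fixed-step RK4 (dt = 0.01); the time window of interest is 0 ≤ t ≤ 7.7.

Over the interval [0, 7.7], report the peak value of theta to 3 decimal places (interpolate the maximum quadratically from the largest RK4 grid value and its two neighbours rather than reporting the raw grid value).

t=0.000: state=(1.750, 1.300)
step 1 (dt=0.01): k1=(1.300, -6.853), k2=(1.266, -6.826), k3=(1.266, -6.826), k4=(1.232, -6.799); state += dt/6·(k1+2k2+2k3+k4)
t=0.010: state=(1.763, 1.232)
t=0.020: state=(1.775, 1.164)
t=0.030: state=(1.786, 1.097)
continuing one RK4 step at a time; state shown every 25 steps (Δt=0.25):
t=0.250: state=(1.874, -0.263)
t=0.500: state=(1.634, -1.636)
t=0.750: state=(1.071, -2.812)
t=1.000: state=(0.284, -3.316)
t=1.250: state=(-0.490, -2.693)
t=1.500: state=(-1.000, -1.326)
t=1.750: state=(-1.146, 0.141)
t=2.000: state=(-0.948, 1.387)
t=2.250: state=(-0.492, 2.155)
t=2.500: state=(0.065, 2.158)
t=2.750: state=(0.524, 1.424)
t=3.000: state=(0.748, 0.348)
t=3.250: state=(0.702, -0.679)
t=3.500: state=(0.436, -1.377)
t=3.750: state=(0.059, -1.542)
t=4.000: state=(-0.288, -1.153)
t=4.250: state=(-0.489, -0.428)
t=4.500: state=(-0.499, 0.334)
t=4.750: state=(-0.340, 0.889)
t=5.000: state=(-0.086, 1.074)
t=5.250: state=(0.164, 0.863)
t=5.500: state=(0.323, 0.382)
t=5.750: state=(0.350, -0.162)
t=6.000: state=(0.253, -0.579)
t=6.250: state=(0.082, -0.743)
t=6.500: state=(-0.095, -0.627)
t=6.750: state=(-0.215, -0.309)
t=7.000: state=(-0.244, 0.073)
t=7.250: state=(-0.185, 0.378)
t=7.500: state=(-0.069, 0.512)
t=7.700: state=(0.031, 0.476)
largest grid value and its neighbours: theta(0.190)=1.87919, theta(0.200)=1.87978, theta(0.210)=1.87977
parabola through these three points peaks at t≈0.205 with theta≈1.87985

max theta = 1.880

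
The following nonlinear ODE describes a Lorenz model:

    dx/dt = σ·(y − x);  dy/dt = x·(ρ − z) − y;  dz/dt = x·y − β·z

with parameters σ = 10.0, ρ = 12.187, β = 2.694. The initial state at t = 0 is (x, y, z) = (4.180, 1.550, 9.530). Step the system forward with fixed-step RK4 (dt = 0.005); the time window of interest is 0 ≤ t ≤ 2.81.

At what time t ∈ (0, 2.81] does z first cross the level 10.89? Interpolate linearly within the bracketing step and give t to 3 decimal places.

t=0.000: state=(4.180, 1.550, 9.530)
step 1 (dt=0.005): k1=(-26.300, 9.556, -19.195), k2=(-25.404, 9.555, -19.069), k3=(-25.426, 9.560, -19.066), k4=(-24.551, 9.557, -18.941); state += dt/6·(k1+2k2+2k3+k4)
t=0.005: state=(4.053, 1.598, 9.435)
t=0.010: state=(3.934, 1.646, 9.341)
t=0.015: state=(3.824, 1.693, 9.248)
continuing one RK4 step at a time; state shown every 20 steps (Δt=0.1):
t=0.100: state=(2.869, 2.509, 7.865)
t=0.200: state=(3.035, 3.620, 6.783)
t=0.300: state=(3.933, 5.119, 6.513)
t=0.400: state=(5.353, 6.957, 7.462)
t=0.500: state=(6.945, 8.368, 9.948)
t=0.525: state=(7.276, 8.484, 10.752)
next step: t=0.530: state=(7.335, 8.491, 10.916) — z has crossed 10.89
linear interpolation between t=0.525 (10.75218) and t=0.530 (10.91630) → t≈0.529

t = 0.529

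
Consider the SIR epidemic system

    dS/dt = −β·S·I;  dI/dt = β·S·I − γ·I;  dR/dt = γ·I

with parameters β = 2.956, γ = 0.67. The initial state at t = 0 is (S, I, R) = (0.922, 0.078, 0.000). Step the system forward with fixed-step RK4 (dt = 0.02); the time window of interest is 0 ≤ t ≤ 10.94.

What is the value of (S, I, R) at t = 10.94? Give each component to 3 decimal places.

(S, I, R) = (0.012, 0.002, 0.986)

t=0.000: state=(0.922, 0.078, 0.000)
step 1 (dt=0.02): k1=(-0.213, 0.160, 0.052), k2=(-0.216, 0.163, 0.053), k3=(-0.217, 0.163, 0.053), k4=(-0.220, 0.166, 0.054); state += dt/6·(k1+2k2+2k3+k4)
t=0.020: state=(0.918, 0.081, 0.001)
t=0.040: state=(0.913, 0.085, 0.002)
t=0.060: state=(0.909, 0.088, 0.003)
continuing one RK4 step at a time; state shown every 25 steps (Δt=0.5):
t=0.500: state=(0.760, 0.196, 0.044)
t=1.000: state=(0.504, 0.359, 0.137)
t=1.500: state=(0.273, 0.451, 0.276)
t=2.000: state=(0.140, 0.433, 0.427)
t=2.500: state=(0.078, 0.362, 0.560)
t=3.000: state=(0.048, 0.283, 0.668)
t=3.500: state=(0.033, 0.215, 0.751)
t=4.000: state=(0.025, 0.161, 0.814)
t=4.500: state=(0.021, 0.119, 0.860)
t=5.000: state=(0.018, 0.087, 0.895)
t=5.500: state=(0.016, 0.064, 0.920)
t=6.000: state=(0.015, 0.047, 0.938)
t=6.500: state=(0.014, 0.034, 0.952)
t=7.000: state=(0.013, 0.025, 0.962)
t=7.500: state=(0.013, 0.018, 0.969)
t=8.000: state=(0.013, 0.013, 0.974)
t=8.500: state=(0.012, 0.010, 0.978)
t=9.000: state=(0.012, 0.007, 0.981)
t=9.500: state=(0.012, 0.005, 0.983)
t=10.000: state=(0.012, 0.004, 0.984)
t=10.500: state=(0.012, 0.003, 0.985)
t=10.940: state=(0.012, 0.002, 0.986)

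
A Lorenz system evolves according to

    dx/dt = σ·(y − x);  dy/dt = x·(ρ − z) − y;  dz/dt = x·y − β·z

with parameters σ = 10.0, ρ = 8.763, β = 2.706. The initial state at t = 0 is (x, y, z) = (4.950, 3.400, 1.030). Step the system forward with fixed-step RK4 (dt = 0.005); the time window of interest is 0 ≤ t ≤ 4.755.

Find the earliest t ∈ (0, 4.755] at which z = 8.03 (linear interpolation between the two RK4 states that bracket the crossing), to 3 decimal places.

t=0.000: state=(4.950, 3.400, 1.030)
step 1 (dt=0.005): k1=(-15.500, 34.878, 14.043), k2=(-14.241, 34.319, 14.244), k3=(-14.286, 34.342, 14.247), k4=(-13.069, 33.807, 14.445); state += dt/6·(k1+2k2+2k3+k4)
t=0.005: state=(4.879, 3.572, 1.101)
t=0.010: state=(4.819, 3.738, 1.174)
t=0.015: state=(4.770, 3.900, 1.250)
continuing one RK4 step at a time; state shown every 40 steps (Δt=0.2):
t=0.200: state=(6.522, 8.032, 5.896)
t=0.255: state=(7.241, 8.269, 7.983)
next step: t=0.260: state=(7.291, 8.253, 8.174) — z has crossed 8.03
linear interpolation between t=0.255 (7.98342) and t=0.260 (8.17428) → t≈0.256

t = 0.256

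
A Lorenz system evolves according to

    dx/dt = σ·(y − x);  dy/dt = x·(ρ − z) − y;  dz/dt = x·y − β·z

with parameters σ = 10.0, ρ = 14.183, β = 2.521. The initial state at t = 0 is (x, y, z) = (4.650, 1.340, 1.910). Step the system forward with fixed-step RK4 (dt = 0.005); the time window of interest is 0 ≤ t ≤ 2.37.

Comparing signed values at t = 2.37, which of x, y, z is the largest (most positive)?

largest component: y

t=0.000: state=(4.650, 1.340, 1.910)
step 1 (dt=0.005): k1=(-33.100, 55.729, 1.416), k2=(-30.879, 54.558, 1.932), k3=(-30.964, 54.624, 1.924), k4=(-28.821, 53.513, 2.412); state += dt/6·(k1+2k2+2k3+k4)
t=0.005: state=(4.495, 1.613, 1.920)
t=0.010: state=(4.361, 1.876, 1.934)
t=0.015: state=(4.246, 2.129, 1.953)
continuing one RK4 step at a time; state shown every 20 steps (Δt=0.1):
t=0.100: state=(4.265, 5.828, 2.830)
t=0.200: state=(6.903, 10.353, 6.243)
t=0.300: state=(10.236, 12.654, 14.189)
t=0.400: state=(10.153, 7.370, 20.864)
t=0.500: state=(6.041, 1.635, 19.268)
t=0.600: state=(2.576, 0.187, 15.239)
t=0.700: state=(1.063, 0.246, 11.869)
t=0.800: state=(0.635, 0.492, 9.249)
t=0.900: state=(0.652, 0.800, 7.223)
t=1.000: state=(0.913, 1.294, 5.685)
t=1.100: state=(1.451, 2.177, 4.598)
t=1.200: state=(2.449, 3.774, 4.083)
t=1.300: state=(4.222, 6.496, 4.689)
t=1.400: state=(6.993, 10.132, 7.861)
t=1.500: state=(9.755, 11.513, 14.659)
t=1.600: state=(9.440, 7.009, 19.804)
t=1.700: state=(6.005, 2.340, 18.450)
t=1.800: state=(3.070, 1.000, 14.919)
t=1.900: state=(1.757, 1.071, 11.791)
t=2.000: state=(1.472, 1.509, 9.338)
t=2.100: state=(1.745, 2.241, 7.518)
t=2.200: state=(2.481, 3.480, 6.372)
t=2.300: state=(3.812, 5.511, 6.201)
t=2.370: state=(5.196, 7.442, 7.080)
compare at T: x=5.196, y=7.442, z=7.080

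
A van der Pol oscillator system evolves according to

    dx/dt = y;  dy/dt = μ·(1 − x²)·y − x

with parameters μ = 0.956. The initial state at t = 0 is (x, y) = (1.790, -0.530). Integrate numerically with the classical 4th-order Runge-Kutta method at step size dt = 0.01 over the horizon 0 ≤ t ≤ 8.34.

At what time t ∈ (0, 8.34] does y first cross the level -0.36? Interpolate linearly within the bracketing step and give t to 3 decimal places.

t=0.000: state=(1.790, -0.530)
step 1 (dt=0.01): k1=(-0.530, -0.673), k2=(-0.533, -0.668), k3=(-0.533, -0.668), k4=(-0.537, -0.664); state += dt/6·(k1+2k2+2k3+k4)
t=0.010: state=(1.785, -0.537)
t=0.020: state=(1.779, -0.543)
t=0.030: state=(1.774, -0.550)
continuing one RK4 step at a time; state shown every 50 steps (Δt=0.5):
t=0.500: state=(1.452, -0.817)
t=1.000: state=(0.956, -1.204)
t=1.500: state=(0.184, -1.967)
t=2.000: state=(-1.016, -2.584)
t=2.500: state=(-1.914, -0.769)
t=2.610: state=(-1.977, -0.387)
next step: t=2.620: state=(-1.981, -0.357) — y has crossed -0.36
linear interpolation between t=2.610 (-0.38747) and t=2.620 (-0.35730) → t≈2.619

t = 2.619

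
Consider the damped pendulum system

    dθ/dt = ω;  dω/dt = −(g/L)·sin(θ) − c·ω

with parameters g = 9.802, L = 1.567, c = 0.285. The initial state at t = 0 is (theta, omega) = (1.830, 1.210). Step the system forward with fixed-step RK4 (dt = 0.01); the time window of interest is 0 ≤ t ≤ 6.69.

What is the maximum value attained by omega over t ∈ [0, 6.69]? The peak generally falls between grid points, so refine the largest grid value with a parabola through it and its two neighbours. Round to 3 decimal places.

max omega = 3.097

t=0.000: state=(1.830, 1.210)
step 1 (dt=0.01): k1=(1.210, -6.391), k2=(1.178, -6.372), k3=(1.178, -6.373), k4=(1.146, -6.354); state += dt/6·(k1+2k2+2k3+k4)
t=0.010: state=(1.842, 1.146)
t=0.020: state=(1.853, 1.083)
t=0.030: state=(1.863, 1.020)
continuing one RK4 step at a time; state shown every 25 steps (Δt=0.25):
t=0.250: state=(1.941, -0.292)
t=0.500: state=(1.690, -1.721)
t=0.750: state=(1.085, -3.071)
t=1.000: state=(0.209, -3.752)
t=1.250: state=(-0.677, -3.128)
t=1.500: state=(-1.283, -1.651)
t=1.750: state=(-1.494, -0.047)
t=2.000: state=(-1.316, 1.450)
t=2.250: state=(-0.792, 2.663)
t=2.500: state=(-0.050, 3.089)
t=2.750: state=(0.658, 2.408)
t=3.000: state=(1.098, 1.061)
t=3.250: state=(1.180, -0.401)
t=3.500: state=(0.912, -1.694)
t=3.750: state=(0.374, -2.487)
t=4.000: state=(-0.257, -2.395)
t=4.250: state=(-0.753, -1.478)
t=4.500: state=(-0.967, -0.208)
t=4.750: state=(-0.861, 1.024)
t=5.000: state=(-0.484, 1.907)
t=5.250: state=(0.035, 2.109)
t=5.500: state=(0.506, 1.543)
t=5.750: state=(0.768, 0.515)
t=6.000: state=(0.757, -0.588)
t=6.250: state=(0.494, -1.449)
t=6.500: state=(0.077, -1.778)
t=6.690: state=(-0.248, -1.581)
largest grid value and its neighbours: omega(2.460)=3.09590, omega(2.470)=3.09695, omega(2.480)=3.09608
parabola through these three points peaks at t≈2.470 with omega≈3.09695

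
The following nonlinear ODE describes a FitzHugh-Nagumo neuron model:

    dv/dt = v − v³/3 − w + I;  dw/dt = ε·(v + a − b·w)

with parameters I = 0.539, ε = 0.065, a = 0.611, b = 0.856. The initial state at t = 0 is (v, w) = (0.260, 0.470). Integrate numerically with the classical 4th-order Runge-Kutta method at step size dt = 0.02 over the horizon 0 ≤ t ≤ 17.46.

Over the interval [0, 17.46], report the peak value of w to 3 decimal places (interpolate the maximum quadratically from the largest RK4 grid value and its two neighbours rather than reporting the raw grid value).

max w = 1.368

t=0.000: state=(0.260, 0.470)
step 1 (dt=0.02): k1=(0.323, 0.030), k2=(0.326, 0.031), k3=(0.326, 0.031), k4=(0.329, 0.031); state += dt/6·(k1+2k2+2k3+k4)
t=0.020: state=(0.267, 0.471)
t=0.040: state=(0.273, 0.471)
t=0.060: state=(0.280, 0.472)
continuing one RK4 step at a time; state shown every 50 steps (Δt=1):
t=1.000: state=(0.738, 0.513)
t=2.000: state=(1.355, 0.591)
t=3.000: state=(1.603, 0.694)
t=4.000: state=(1.608, 0.797)
t=5.000: state=(1.559, 0.893)
t=6.000: state=(1.498, 0.980)
t=7.000: state=(1.433, 1.058)
t=8.000: state=(1.364, 1.128)
t=9.000: state=(1.291, 1.189)
t=10.000: state=(1.211, 1.243)
t=11.000: state=(1.121, 1.288)
t=12.000: state=(1.014, 1.324)
t=13.000: state=(0.877, 1.351)
t=14.000: state=(0.677, 1.366)
t=15.000: state=(0.316, 1.363)
t=16.000: state=(-0.536, 1.325)
t=17.000: state=(-1.743, 1.216)
t=17.460: state=(-1.918, 1.149)
largest grid value and its neighbours: w(14.380)=1.36775, w(14.400)=1.36776, w(14.420)=1.36775
parabola through these three points peaks at t≈14.408 with w≈1.36776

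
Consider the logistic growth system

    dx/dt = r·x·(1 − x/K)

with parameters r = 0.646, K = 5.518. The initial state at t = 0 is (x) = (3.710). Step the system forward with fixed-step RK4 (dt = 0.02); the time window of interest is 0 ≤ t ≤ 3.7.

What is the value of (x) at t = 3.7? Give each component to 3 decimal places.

(x) = (5.282)

t=0.000: state=(3.710)
step 1 (dt=0.02): k1=(0.785), k2=(0.784), k3=(0.784), k4=(0.782); state += dt/6·(k1+2k2+2k3+k4)
t=0.020: state=(3.726)
t=0.040: state=(3.741)
t=0.060: state=(3.757)
continuing one RK4 step at a time; state shown every 10 steps (Δt=0.2):
t=0.200: state=(3.863)
t=0.400: state=(4.009)
t=0.600: state=(4.147)
t=0.800: state=(4.275)
t=1.000: state=(4.395)
t=1.200: state=(4.506)
t=1.400: state=(4.609)
t=1.600: state=(4.703)
t=1.800: state=(4.788)
t=2.000: state=(4.866)
t=2.200: state=(4.937)
t=2.400: state=(5.001)
t=2.600: state=(5.058)
t=2.800: state=(5.110)
t=3.000: state=(5.156)
t=3.200: state=(5.197)
t=3.400: state=(5.234)
t=3.600: state=(5.267)
t=3.700: state=(5.282)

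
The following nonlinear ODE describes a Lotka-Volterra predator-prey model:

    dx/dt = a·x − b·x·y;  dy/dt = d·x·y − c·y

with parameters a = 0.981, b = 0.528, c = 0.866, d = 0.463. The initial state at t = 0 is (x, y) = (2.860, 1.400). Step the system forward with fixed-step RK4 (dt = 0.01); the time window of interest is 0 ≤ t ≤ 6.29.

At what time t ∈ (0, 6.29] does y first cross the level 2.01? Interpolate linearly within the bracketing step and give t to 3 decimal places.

t=0.000: state=(2.860, 1.400)
step 1 (dt=0.01): k1=(0.692, 0.641), k2=(0.688, 0.645), k3=(0.688, 0.645), k4=(0.683, 0.649); state += dt/6·(k1+2k2+2k3+k4)
t=0.010: state=(2.867, 1.406)
t=0.020: state=(2.874, 1.413)
t=0.030: state=(2.880, 1.420)
continuing one RK4 step at a time; state shown every 25 steps (Δt=0.25):
t=0.250: state=(3.003, 1.584)
t=0.500: state=(3.068, 1.814)
t=0.680: state=(3.054, 2.004)
next step: t=0.690: state=(3.051, 2.015) — y has crossed 2.01
linear interpolation between t=0.680 (2.00428) and t=0.690 (2.01528) → t≈0.685

t = 0.685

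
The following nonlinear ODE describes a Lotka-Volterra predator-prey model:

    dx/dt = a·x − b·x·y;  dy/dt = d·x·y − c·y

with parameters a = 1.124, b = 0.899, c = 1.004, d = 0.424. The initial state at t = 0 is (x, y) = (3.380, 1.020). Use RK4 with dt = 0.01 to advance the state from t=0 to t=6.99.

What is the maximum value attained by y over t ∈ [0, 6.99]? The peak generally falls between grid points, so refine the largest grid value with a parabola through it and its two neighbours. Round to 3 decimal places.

t=0.000: state=(3.380, 1.020)
step 1 (dt=0.01): k1=(0.700, 0.438), k2=(0.694, 0.440), k3=(0.694, 0.440), k4=(0.688, 0.443); state += dt/6·(k1+2k2+2k3+k4)
t=0.010: state=(3.387, 1.024)
t=0.020: state=(3.394, 1.029)
t=0.030: state=(3.400, 1.033)
continuing one RK4 step at a time; state shown every 25 steps (Δt=0.25):
t=0.250: state=(3.512, 1.144)
t=0.500: state=(3.538, 1.295)
t=0.750: state=(3.438, 1.460)
t=1.000: state=(3.221, 1.618)
t=1.250: state=(2.921, 1.744)
t=1.500: state=(2.590, 1.818)
t=1.750: state=(2.274, 1.829)
t=2.000: state=(2.005, 1.785)
t=2.250: state=(1.794, 1.697)
t=2.500: state=(1.643, 1.584)
t=2.750: state=(1.546, 1.458)
t=3.000: state=(1.496, 1.333)
t=3.250: state=(1.489, 1.214)
t=3.500: state=(1.519, 1.108)
t=3.750: state=(1.586, 1.016)
t=4.000: state=(1.687, 0.939)
t=4.250: state=(1.821, 0.880)
t=4.500: state=(1.989, 0.838)
t=4.750: state=(2.189, 0.813)
t=5.000: state=(2.418, 0.807)
t=5.250: state=(2.668, 0.822)
t=5.500: state=(2.926, 0.861)
t=5.750: state=(3.172, 0.925)
t=6.000: state=(3.379, 1.019)
t=6.250: state=(3.511, 1.143)
t=6.500: state=(3.538, 1.294)
t=6.750: state=(3.440, 1.459)
t=6.990: state=(3.234, 1.611)
largest grid value and its neighbours: y(1.660)=1.83216, y(1.670)=1.83223, y(1.680)=1.83221
parabola through these three points peaks at t≈1.673 with y≈1.83224

max y = 1.832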